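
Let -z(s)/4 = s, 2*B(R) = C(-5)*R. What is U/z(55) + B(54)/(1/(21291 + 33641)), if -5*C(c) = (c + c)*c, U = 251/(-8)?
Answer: -26103686149/1760 ≈ -1.4832e+7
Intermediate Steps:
U = -251/8 (U = -1/8*251 = -251/8 ≈ -31.375)
C(c) = -2*c**2/5 (C(c) = -(c + c)*c/5 = -2*c*c/5 = -2*c**2/5)
B(R) = -5*R (B(R) = ((-2/5*(-5)**2)*R)/2 = ((-2/5*25)*R)/2 = (-10*R)/2 = -5*R)
z(s) = -4*s
U/z(55) + B(54)/(1/(21291 + 33641)) = -251/(8*((-4*55))) + (-5*54)/(1/(21291 + 33641)) = -251/8/(-220) - 270/(1/54932) = -251/8*(-1/220) - 270/1/54932 = 251/1760 - 270*54932 = 251/1760 - 14831640 = -26103686149/1760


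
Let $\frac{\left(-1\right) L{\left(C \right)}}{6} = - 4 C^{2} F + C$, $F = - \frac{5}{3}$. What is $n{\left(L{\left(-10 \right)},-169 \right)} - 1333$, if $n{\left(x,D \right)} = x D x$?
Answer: $-2623489733$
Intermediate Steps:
$F = - \frac{5}{3}$ ($F = \left(-5\right) \frac{1}{3} = - \frac{5}{3} \approx -1.6667$)
$L{\left(C \right)} = - 40 C^{2} - 6 C$ ($L{\left(C \right)} = - 6 \left(- 4 C^{2} \left(- \frac{5}{3}\right) + C\right) = - 6 \left(\frac{20 C^{2}}{3} + C\right) = - 6 \left(C + \frac{20 C^{2}}{3}\right) = - 40 C^{2} - 6 C$)
$n{\left(x,D \right)} = D x^{2}$ ($n{\left(x,D \right)} = D x x = D x^{2}$)
$n{\left(L{\left(-10 \right)},-169 \right)} - 1333 = - 169 \left(2 \left(-10\right) \left(-3 - -200\right)\right)^{2} - 1333 = - 169 \left(2 \left(-10\right) \left(-3 + 200\right)\right)^{2} - 1333 = - 169 \left(2 \left(-10\right) 197\right)^{2} - 1333 = - 169 \left(-3940\right)^{2} - 1333 = \left(-169\right) 15523600 - 1333 = -2623488400 - 1333 = -2623489733$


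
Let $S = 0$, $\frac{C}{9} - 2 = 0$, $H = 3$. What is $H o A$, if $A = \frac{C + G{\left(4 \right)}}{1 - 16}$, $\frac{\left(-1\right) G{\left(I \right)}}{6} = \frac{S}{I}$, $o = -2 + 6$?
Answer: $- \frac{72}{5} \approx -14.4$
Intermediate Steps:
$o = 4$
$C = 18$ ($C = 18 + 9 \cdot 0 = 18 + 0 = 18$)
$G{\left(I \right)} = 0$ ($G{\left(I \right)} = - 6 \frac{0}{I} = \left(-6\right) 0 = 0$)
$A = - \frac{6}{5}$ ($A = \frac{18 + 0}{1 - 16} = \frac{18}{-15} = 18 \left(- \frac{1}{15}\right) = - \frac{6}{5} \approx -1.2$)
$H o A = 3 \cdot 4 \left(- \frac{6}{5}\right) = 12 \left(- \frac{6}{5}\right) = - \frac{72}{5}$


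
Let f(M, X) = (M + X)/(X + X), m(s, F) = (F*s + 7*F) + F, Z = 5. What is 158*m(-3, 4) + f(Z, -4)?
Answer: 25279/8 ≈ 3159.9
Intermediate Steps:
m(s, F) = 8*F + F*s (m(s, F) = (7*F + F*s) + F = 8*F + F*s)
f(M, X) = (M + X)/(2*X) (f(M, X) = (M + X)/((2*X)) = (M + X)*(1/(2*X)) = (M + X)/(2*X))
158*m(-3, 4) + f(Z, -4) = 158*(4*(8 - 3)) + (1/2)*(5 - 4)/(-4) = 158*(4*5) + (1/2)*(-1/4)*1 = 158*20 - 1/8 = 3160 - 1/8 = 25279/8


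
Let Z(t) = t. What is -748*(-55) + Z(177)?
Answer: 41317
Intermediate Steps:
-748*(-55) + Z(177) = -748*(-55) + 177 = 41140 + 177 = 41317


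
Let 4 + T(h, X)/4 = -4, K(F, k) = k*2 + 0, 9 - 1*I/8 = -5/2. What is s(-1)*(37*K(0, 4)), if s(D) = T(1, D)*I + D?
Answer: -871720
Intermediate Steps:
I = 92 (I = 72 - (-40)/2 = 72 - 8*(-5/2) = 72 + 20 = 92)
K(F, k) = 2*k (K(F, k) = 2*k + 0 = 2*k)
T(h, X) = -32 (T(h, X) = -16 + 4*(-4) = -16 - 16 = -32)
s(D) = -2944 + D (s(D) = -32*92 + D = -2944 + D)
s(-1)*(37*K(0, 4)) = (-2944 - 1)*(37*(2*4)) = -108965*8 = -2945*296 = -871720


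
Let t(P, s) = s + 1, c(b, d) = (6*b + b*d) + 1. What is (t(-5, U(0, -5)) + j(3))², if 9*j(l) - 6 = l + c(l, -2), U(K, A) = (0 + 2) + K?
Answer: 2401/81 ≈ 29.642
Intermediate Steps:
U(K, A) = 2 + K
c(b, d) = 1 + 6*b + b*d
j(l) = 7/9 + 5*l/9 (j(l) = ⅔ + (l + (1 + 6*l + l*(-2)))/9 = ⅔ + (l + (1 + 6*l - 2*l))/9 = ⅔ + (l + (1 + 4*l))/9 = ⅔ + (1 + 5*l)/9 = ⅔ + (⅑ + 5*l/9) = 7/9 + 5*l/9)
t(P, s) = 1 + s
(t(-5, U(0, -5)) + j(3))² = ((1 + (2 + 0)) + (7/9 + (5/9)*3))² = ((1 + 2) + (7/9 + 5/3))² = (3 + 22/9)² = (49/9)² = 2401/81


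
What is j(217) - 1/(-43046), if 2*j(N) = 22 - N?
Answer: -2098492/21523 ≈ -97.500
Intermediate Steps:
j(N) = 11 - N/2 (j(N) = (22 - N)/2 = 11 - N/2)
j(217) - 1/(-43046) = (11 - ½*217) - 1/(-43046) = (11 - 217/2) - 1*(-1/43046) = -195/2 + 1/43046 = -2098492/21523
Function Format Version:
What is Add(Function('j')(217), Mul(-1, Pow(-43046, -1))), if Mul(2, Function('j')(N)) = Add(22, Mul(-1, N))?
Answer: Rational(-2098492, 21523) ≈ -97.500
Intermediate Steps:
Function('j')(N) = Add(11, Mul(Rational(-1, 2), N)) (Function('j')(N) = Mul(Rational(1, 2), Add(22, Mul(-1, N))) = Add(11, Mul(Rational(-1, 2), N)))
Add(Function('j')(217), Mul(-1, Pow(-43046, -1))) = Add(Add(11, Mul(Rational(-1, 2), 217)), Mul(-1, Pow(-43046, -1))) = Add(Add(11, Rational(-217, 2)), Mul(-1, Rational(-1, 43046))) = Add(Rational(-195, 2), Rational(1, 43046)) = Rational(-2098492, 21523)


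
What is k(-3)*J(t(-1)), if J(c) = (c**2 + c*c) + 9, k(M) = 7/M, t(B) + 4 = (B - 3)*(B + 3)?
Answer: -693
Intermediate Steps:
t(B) = -4 + (-3 + B)*(3 + B) (t(B) = -4 + (B - 3)*(B + 3) = -4 + (-3 + B)*(3 + B))
J(c) = 9 + 2*c**2 (J(c) = (c**2 + c**2) + 9 = 2*c**2 + 9 = 9 + 2*c**2)
k(-3)*J(t(-1)) = (7/(-3))*(9 + 2*(-13 + (-1)**2)**2) = (7*(-1/3))*(9 + 2*(-13 + 1)**2) = -7*(9 + 2*(-12)**2)/3 = -7*(9 + 2*144)/3 = -7*(9 + 288)/3 = -7/3*297 = -693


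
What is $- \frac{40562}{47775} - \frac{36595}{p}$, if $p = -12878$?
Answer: $\frac{1225968689}{615246450} \approx 1.9926$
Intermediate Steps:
$- \frac{40562}{47775} - \frac{36595}{p} = - \frac{40562}{47775} - \frac{36595}{-12878} = \left(-40562\right) \frac{1}{47775} - - \frac{36595}{12878} = - \frac{40562}{47775} + \frac{36595}{12878} = \frac{1225968689}{615246450}$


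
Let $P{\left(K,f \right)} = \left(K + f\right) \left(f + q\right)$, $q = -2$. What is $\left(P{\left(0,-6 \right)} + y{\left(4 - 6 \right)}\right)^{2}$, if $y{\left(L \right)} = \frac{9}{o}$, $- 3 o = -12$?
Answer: $\frac{40401}{16} \approx 2525.1$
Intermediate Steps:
$o = 4$ ($o = \left(- \frac{1}{3}\right) \left(-12\right) = 4$)
$P{\left(K,f \right)} = \left(-2 + f\right) \left(K + f\right)$ ($P{\left(K,f \right)} = \left(K + f\right) \left(f - 2\right) = \left(K + f\right) \left(-2 + f\right) = \left(-2 + f\right) \left(K + f\right)$)
$y{\left(L \right)} = \frac{9}{4}$
$\left(P{\left(0,-6 \right)} + y{\left(4 - 6 \right)}\right)^{2} = \left(\left(\left(-6\right)^{2} - 0 - -12 + 0 \left(-6\right)\right) + \frac{9}{4}\right)^{2} = \left(\left(36 + 0 + 12 + 0\right) + \frac{9}{4}\right)^{2} = \left(48 + \frac{9}{4}\right)^{2} = \left(\frac{201}{4}\right)^{2} = \frac{40401}{16}$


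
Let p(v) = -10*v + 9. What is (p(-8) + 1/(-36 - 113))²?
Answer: 175827600/22201 ≈ 7919.8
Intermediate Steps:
p(v) = 9 - 10*v
(p(-8) + 1/(-36 - 113))² = ((9 - 10*(-8)) + 1/(-36 - 113))² = ((9 + 80) + 1/(-149))² = (89 - 1/149)² = (13260/149)² = 175827600/22201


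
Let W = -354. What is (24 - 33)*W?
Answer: 3186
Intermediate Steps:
(24 - 33)*W = (24 - 33)*(-354) = -9*(-354) = 3186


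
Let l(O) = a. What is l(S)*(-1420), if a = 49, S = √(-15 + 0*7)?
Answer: -69580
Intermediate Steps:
S = I*√15 (S = √(-15 + 0) = √(-15) = I*√15 ≈ 3.873*I)
l(O) = 49
l(S)*(-1420) = 49*(-1420) = -69580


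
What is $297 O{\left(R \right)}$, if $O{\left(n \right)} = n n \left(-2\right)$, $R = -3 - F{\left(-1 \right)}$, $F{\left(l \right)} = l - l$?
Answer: $-5346$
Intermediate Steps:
$F{\left(l \right)} = 0$
$R = -3$ ($R = -3 - 0 = -3 + 0 = -3$)
$O{\left(n \right)} = - 2 n^{2}$ ($O{\left(n \right)} = n^{2} \left(-2\right) = - 2 n^{2}$)
$297 O{\left(R \right)} = 297 \left(- 2 \left(-3\right)^{2}\right) = 297 \left(\left(-2\right) 9\right) = 297 \left(-18\right) = -5346$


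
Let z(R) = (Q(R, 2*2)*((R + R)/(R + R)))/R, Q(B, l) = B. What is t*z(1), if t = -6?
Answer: -6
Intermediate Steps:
z(R) = 1 (z(R) = (R*((R + R)/(R + R)))/R = (R*((2*R)/((2*R))))/R = (R*((2*R)*(1/(2*R))))/R = (R*1)/R = R/R = 1)
t*z(1) = -6*1 = -6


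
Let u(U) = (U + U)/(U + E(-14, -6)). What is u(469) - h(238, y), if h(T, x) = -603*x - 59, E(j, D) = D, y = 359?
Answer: 100257106/463 ≈ 2.1654e+5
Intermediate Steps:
h(T, x) = -59 - 603*x
u(U) = 2*U/(-6 + U) (u(U) = (U + U)/(U - 6) = (2*U)/(-6 + U) = 2*U/(-6 + U))
u(469) - h(238, y) = 2*469/(-6 + 469) - (-59 - 603*359) = 2*469/463 - (-59 - 216477) = 2*469*(1/463) - 1*(-216536) = 938/463 + 216536 = 100257106/463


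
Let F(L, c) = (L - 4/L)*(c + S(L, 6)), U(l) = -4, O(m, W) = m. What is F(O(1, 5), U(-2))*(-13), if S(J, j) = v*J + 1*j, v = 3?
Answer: 195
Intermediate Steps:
S(J, j) = j + 3*J (S(J, j) = 3*J + 1*j = 3*J + j = j + 3*J)
F(L, c) = (L - 4/L)*(6 + c + 3*L) (F(L, c) = (L - 4/L)*(c + (6 + 3*L)) = (L - 4/L)*(6 + c + 3*L))
F(O(1, 5), U(-2))*(-13) = ((-24 - 12*1 - 4*(-4) + 1²*(6 - 4 + 3*1))/1)*(-13) = (1*(-24 - 12 + 16 + 1*(6 - 4 + 3)))*(-13) = (1*(-24 - 12 + 16 + 1*5))*(-13) = (1*(-24 - 12 + 16 + 5))*(-13) = (1*(-15))*(-13) = -15*(-13) = 195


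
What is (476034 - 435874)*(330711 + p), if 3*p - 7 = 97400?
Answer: 14585308800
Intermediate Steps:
p = 32469 (p = 7/3 + (⅓)*97400 = 7/3 + 97400/3 = 32469)
(476034 - 435874)*(330711 + p) = (476034 - 435874)*(330711 + 32469) = 40160*363180 = 14585308800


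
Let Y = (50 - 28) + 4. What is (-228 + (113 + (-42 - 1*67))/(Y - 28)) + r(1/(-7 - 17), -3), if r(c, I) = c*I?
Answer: -1839/8 ≈ -229.88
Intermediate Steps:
Y = 26 (Y = 22 + 4 = 26)
r(c, I) = I*c
(-228 + (113 + (-42 - 1*67))/(Y - 28)) + r(1/(-7 - 17), -3) = (-228 + (113 + (-42 - 1*67))/(26 - 28)) - 3/(-7 - 17) = (-228 + (113 + (-42 - 67))/(-2)) - 3/(-24) = (-228 + (113 - 109)*(-½)) - 3*(-1/24) = (-228 + 4*(-½)) + ⅛ = (-228 - 2) + ⅛ = -230 + ⅛ = -1839/8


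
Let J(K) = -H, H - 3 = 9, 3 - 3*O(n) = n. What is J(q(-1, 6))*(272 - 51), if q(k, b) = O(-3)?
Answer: -2652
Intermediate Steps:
O(n) = 1 - n/3
H = 12 (H = 3 + 9 = 12)
q(k, b) = 2 (q(k, b) = 1 - ⅓*(-3) = 1 + 1 = 2)
J(K) = -12 (J(K) = -1*12 = -12)
J(q(-1, 6))*(272 - 51) = -12*(272 - 51) = -12*221 = -2652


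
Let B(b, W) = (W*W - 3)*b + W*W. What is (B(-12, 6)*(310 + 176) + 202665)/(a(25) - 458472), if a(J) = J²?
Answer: -27705/457847 ≈ -0.060511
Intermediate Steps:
B(b, W) = W² + b*(-3 + W²) (B(b, W) = (W² - 3)*b + W² = (-3 + W²)*b + W² = b*(-3 + W²) + W² = W² + b*(-3 + W²))
(B(-12, 6)*(310 + 176) + 202665)/(a(25) - 458472) = ((6² - 3*(-12) - 12*6²)*(310 + 176) + 202665)/(25² - 458472) = ((36 + 36 - 12*36)*486 + 202665)/(625 - 458472) = ((36 + 36 - 432)*486 + 202665)/(-457847) = (-360*486 + 202665)*(-1/457847) = (-174960 + 202665)*(-1/457847) = 27705*(-1/457847) = -27705/457847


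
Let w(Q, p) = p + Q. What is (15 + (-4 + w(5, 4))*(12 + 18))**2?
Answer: 27225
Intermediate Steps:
w(Q, p) = Q + p
(15 + (-4 + w(5, 4))*(12 + 18))**2 = (15 + (-4 + (5 + 4))*(12 + 18))**2 = (15 + (-4 + 9)*30)**2 = (15 + 5*30)**2 = (15 + 150)**2 = 165**2 = 27225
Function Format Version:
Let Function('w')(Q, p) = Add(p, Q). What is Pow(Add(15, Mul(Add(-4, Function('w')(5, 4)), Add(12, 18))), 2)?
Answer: 27225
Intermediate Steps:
Function('w')(Q, p) = Add(Q, p)
Pow(Add(15, Mul(Add(-4, Function('w')(5, 4)), Add(12, 18))), 2) = Pow(Add(15, Mul(Add(-4, Add(5, 4)), Add(12, 18))), 2) = Pow(Add(15, Mul(Add(-4, 9), 30)), 2) = Pow(Add(15, Mul(5, 30)), 2) = Pow(Add(15, 150), 2) = Pow(165, 2) = 27225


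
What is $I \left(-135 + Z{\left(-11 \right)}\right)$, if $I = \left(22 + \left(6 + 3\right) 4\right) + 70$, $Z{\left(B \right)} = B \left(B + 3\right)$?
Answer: $-6016$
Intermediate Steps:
$Z{\left(B \right)} = B \left(3 + B\right)$
$I = 128$ ($I = \left(22 + 9 \cdot 4\right) + 70 = \left(22 + 36\right) + 70 = 58 + 70 = 128$)
$I \left(-135 + Z{\left(-11 \right)}\right) = 128 \left(-135 - 11 \left(3 - 11\right)\right) = 128 \left(-135 - -88\right) = 128 \left(-135 + 88\right) = 128 \left(-47\right) = -6016$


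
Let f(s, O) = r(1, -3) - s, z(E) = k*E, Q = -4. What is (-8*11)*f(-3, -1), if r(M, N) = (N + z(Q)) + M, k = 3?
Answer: 968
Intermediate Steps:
z(E) = 3*E
r(M, N) = -12 + M + N (r(M, N) = (N + 3*(-4)) + M = (N - 12) + M = (-12 + N) + M = -12 + M + N)
f(s, O) = -14 - s (f(s, O) = (-12 + 1 - 3) - s = -14 - s)
(-8*11)*f(-3, -1) = (-8*11)*(-14 - 1*(-3)) = -88*(-14 + 3) = -88*(-11) = 968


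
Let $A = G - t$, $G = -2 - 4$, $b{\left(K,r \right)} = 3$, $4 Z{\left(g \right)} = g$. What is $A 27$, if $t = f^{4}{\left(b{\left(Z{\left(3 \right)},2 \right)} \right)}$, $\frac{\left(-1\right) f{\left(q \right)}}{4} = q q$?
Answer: $-45349794$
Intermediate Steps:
$Z{\left(g \right)} = \frac{g}{4}$
$G = -6$ ($G = -2 - 4 = -6$)
$f{\left(q \right)} = - 4 q^{2}$ ($f{\left(q \right)} = - 4 q q = - 4 q^{2}$)
$t = 1679616$ ($t = \left(- 4 \cdot 3^{2}\right)^{4} = \left(\left(-4\right) 9\right)^{4} = \left(-36\right)^{4} = 1679616$)
$A = -1679622$ ($A = -6 - 1679616 = -1679622$)
$A 27 = \left(-1679622\right) 27 = -45349794$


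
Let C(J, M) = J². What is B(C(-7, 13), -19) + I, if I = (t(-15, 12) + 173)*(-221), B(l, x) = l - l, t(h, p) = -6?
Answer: -36907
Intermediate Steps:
B(l, x) = 0
I = -36907 (I = (-6 + 173)*(-221) = 167*(-221) = -36907)
B(C(-7, 13), -19) + I = 0 - 36907 = -36907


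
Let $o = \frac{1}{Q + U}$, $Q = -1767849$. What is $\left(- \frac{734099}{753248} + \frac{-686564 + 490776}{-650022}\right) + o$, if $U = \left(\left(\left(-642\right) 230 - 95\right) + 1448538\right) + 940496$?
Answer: $- \frac{13007589717382897}{19317039653367840} \approx -0.67337$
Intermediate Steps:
$U = 2241279$ ($U = \left(\left(-147660 - 95\right) + 1448538\right) + 940496 = \left(-147755 + 1448538\right) + 940496 = 1300783 + 940496 = 2241279$)
$o = \frac{1}{473430}$ ($o = \frac{1}{-1767849 + 2241279} = \frac{1}{473430} \approx 2.1122 \cdot 10^{-6}$)
$\left(- \frac{734099}{753248} + \frac{-686564 + 490776}{-650022}\right) + o = \left(- \frac{734099}{753248} + \frac{-686564 + 490776}{-650022}\right) + \frac{1}{473430} = \left(\left(-734099\right) \frac{1}{753248} - - \frac{97894}{325011}\right) + \frac{1}{473430} = \left(- \frac{734099}{753248} + \frac{97894}{325011}\right) + \frac{1}{473430} = - \frac{164851790377}{244813885728} + \frac{1}{473430} = - \frac{13007589717382897}{19317039653367840}$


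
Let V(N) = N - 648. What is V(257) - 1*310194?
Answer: -310585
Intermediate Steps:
V(N) = -648 + N
V(257) - 1*310194 = (-648 + 257) - 1*310194 = -391 - 310194 = -310585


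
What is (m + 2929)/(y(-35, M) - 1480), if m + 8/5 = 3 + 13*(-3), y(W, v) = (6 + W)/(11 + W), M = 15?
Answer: -346968/177455 ≈ -1.9552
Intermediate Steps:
y(W, v) = (6 + W)/(11 + W)
m = -188/5 (m = -8/5 + (3 + 13*(-3)) = -8/5 + (3 - 39) = -8/5 - 36 = -188/5 ≈ -37.600)
(m + 2929)/(y(-35, M) - 1480) = (-188/5 + 2929)/((6 - 35)/(11 - 35) - 1480) = 14457/(5*(-29/(-24) - 1480)) = 14457/(5*(-1/24*(-29) - 1480)) = 14457/(5*(29/24 - 1480)) = 14457/(5*(-35491/24)) = (14457/5)*(-24/35491) = -346968/177455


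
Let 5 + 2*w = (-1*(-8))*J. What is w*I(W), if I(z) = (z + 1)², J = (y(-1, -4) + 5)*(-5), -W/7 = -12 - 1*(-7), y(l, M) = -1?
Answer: -106920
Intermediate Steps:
W = 35 (W = -7*(-12 - 1*(-7)) = -7*(-12 + 7) = -7*(-5) = 35)
J = -20 (J = (-1 + 5)*(-5) = 4*(-5) = -20)
I(z) = (1 + z)²
w = -165/2 (w = -5/2 + (-1*(-8)*(-20))/2 = -5/2 + (8*(-20))/2 = -5/2 + (½)*(-160) = -5/2 - 80 = -165/2 ≈ -82.500)
w*I(W) = -165*(1 + 35)²/2 = -165/2*36² = -165/2*1296 = -106920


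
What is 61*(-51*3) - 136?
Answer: -9469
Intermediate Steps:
61*(-51*3) - 136 = 61*(-17*9) - 136 = 61*(-153) - 136 = -9333 - 136 = -9469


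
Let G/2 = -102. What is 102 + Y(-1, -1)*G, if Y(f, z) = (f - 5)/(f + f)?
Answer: -510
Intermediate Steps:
G = -204 (G = 2*(-102) = -204)
Y(f, z) = (-5 + f)/(2*f) (Y(f, z) = (-5 + f)/((2*f)) = (-5 + f)*(1/(2*f)) = (-5 + f)/(2*f))
102 + Y(-1, -1)*G = 102 + ((½)*(-5 - 1)/(-1))*(-204) = 102 + ((½)*(-1)*(-6))*(-204) = 102 + 3*(-204) = 102 - 612 = -510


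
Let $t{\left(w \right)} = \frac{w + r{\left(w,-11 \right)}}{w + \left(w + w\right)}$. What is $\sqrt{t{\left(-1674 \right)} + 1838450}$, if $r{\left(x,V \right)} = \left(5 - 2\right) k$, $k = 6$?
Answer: $\frac{\sqrt{15900756902}}{93} \approx 1355.9$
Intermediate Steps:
$r{\left(x,V \right)} = 18$ ($r{\left(x,V \right)} = \left(5 - 2\right) 6 = 3 \cdot 6 = 18$)
$t{\left(w \right)} = \frac{18 + w}{3 w}$ ($t{\left(w \right)} = \frac{w + 18}{w + \left(w + w\right)} = \frac{18 + w}{w + 2 w} = \frac{18 + w}{3 w}$)
$\sqrt{t{\left(-1674 \right)} + 1838450} = \sqrt{\frac{18 - 1674}{3 \left(-1674\right)} + 1838450} = \sqrt{\frac{1}{3} \left(- \frac{1}{1674}\right) \left(-1656\right) + 1838450} = \sqrt{\frac{92}{279} + 1838450} = \sqrt{\frac{512927642}{279}} = \frac{\sqrt{15900756902}}{93}$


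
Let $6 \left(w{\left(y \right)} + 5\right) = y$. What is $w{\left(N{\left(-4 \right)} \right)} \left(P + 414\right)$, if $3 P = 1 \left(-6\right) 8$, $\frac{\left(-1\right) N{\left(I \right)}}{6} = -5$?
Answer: $0$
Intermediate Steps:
$N{\left(I \right)} = 30$ ($N{\left(I \right)} = \left(-6\right) \left(-5\right) = 30$)
$P = -16$ ($P = \frac{1 \left(-6\right) 8}{3} = \frac{\left(-6\right) 8}{3} = \frac{1}{3} \left(-48\right) = -16$)
$w{\left(y \right)} = -5 + \frac{y}{6}$
$w{\left(N{\left(-4 \right)} \right)} \left(P + 414\right) = \left(-5 + \frac{1}{6} \cdot 30\right) \left(-16 + 414\right) = \left(-5 + 5\right) 398 = 0 \cdot 398 = 0$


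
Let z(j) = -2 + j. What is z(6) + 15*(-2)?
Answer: -26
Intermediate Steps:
z(6) + 15*(-2) = (-2 + 6) + 15*(-2) = 4 - 30 = -26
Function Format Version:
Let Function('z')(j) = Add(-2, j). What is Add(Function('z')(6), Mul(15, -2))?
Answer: -26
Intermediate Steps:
Add(Function('z')(6), Mul(15, -2)) = Add(Add(-2, 6), Mul(15, -2)) = Add(4, -30) = -26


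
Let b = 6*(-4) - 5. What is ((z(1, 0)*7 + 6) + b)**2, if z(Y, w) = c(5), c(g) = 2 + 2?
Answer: 25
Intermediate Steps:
c(g) = 4
z(Y, w) = 4
b = -29 (b = -24 - 5 = -29)
((z(1, 0)*7 + 6) + b)**2 = ((4*7 + 6) - 29)**2 = ((28 + 6) - 29)**2 = (34 - 29)**2 = 5**2 = 25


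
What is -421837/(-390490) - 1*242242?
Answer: -94592656743/390490 ≈ -2.4224e+5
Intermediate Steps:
-421837/(-390490) - 1*242242 = -421837*(-1/390490) - 242242 = 421837/390490 - 242242 = -94592656743/390490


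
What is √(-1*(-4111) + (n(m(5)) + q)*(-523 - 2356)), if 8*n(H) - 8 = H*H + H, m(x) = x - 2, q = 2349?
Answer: I*√27063430/2 ≈ 2601.1*I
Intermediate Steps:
m(x) = -2 + x
n(H) = 1 + H/8 + H²/8 (n(H) = 1 + (H*H + H)/8 = 1 + (H² + H)/8 = 1 + (H + H²)/8 = 1 + (H/8 + H²/8) = 1 + H/8 + H²/8)
√(-1*(-4111) + (n(m(5)) + q)*(-523 - 2356)) = √(-1*(-4111) + ((1 + (-2 + 5)/8 + (-2 + 5)²/8) + 2349)*(-523 - 2356)) = √(4111 + ((1 + (⅛)*3 + (⅛)*3²) + 2349)*(-2879)) = √(4111 + ((1 + 3/8 + (⅛)*9) + 2349)*(-2879)) = √(4111 + ((1 + 3/8 + 9/8) + 2349)*(-2879)) = √(4111 + (5/2 + 2349)*(-2879)) = √(4111 + (4703/2)*(-2879)) = √(4111 - 13539937/2) = √(-13531715/2) = I*√27063430/2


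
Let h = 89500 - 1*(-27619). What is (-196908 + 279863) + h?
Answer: 200074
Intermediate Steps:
h = 117119 (h = 89500 + 27619 = 117119)
(-196908 + 279863) + h = (-196908 + 279863) + 117119 = 82955 + 117119 = 200074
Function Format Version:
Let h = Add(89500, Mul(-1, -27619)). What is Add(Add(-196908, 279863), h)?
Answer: 200074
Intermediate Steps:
h = 117119 (h = Add(89500, 27619) = 117119)
Add(Add(-196908, 279863), h) = Add(Add(-196908, 279863), 117119) = Add(82955, 117119) = 200074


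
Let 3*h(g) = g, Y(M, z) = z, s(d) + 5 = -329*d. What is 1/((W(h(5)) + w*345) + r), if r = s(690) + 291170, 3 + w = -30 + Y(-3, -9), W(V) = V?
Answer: 3/149000 ≈ 2.0134e-5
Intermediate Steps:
s(d) = -5 - 329*d
h(g) = g/3
w = -42 (w = -3 + (-30 - 9) = -3 - 39 = -42)
r = 64155 (r = (-5 - 329*690) + 291170 = (-5 - 227010) + 291170 = -227015 + 291170 = 64155)
1/((W(h(5)) + w*345) + r) = 1/(((⅓)*5 - 42*345) + 64155) = 1/((5/3 - 14490) + 64155) = 1/(-43465/3 + 64155) = 1/(149000/3) = 3/149000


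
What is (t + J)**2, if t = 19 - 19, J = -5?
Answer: 25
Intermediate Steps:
t = 0
(t + J)**2 = (0 - 5)**2 = (-5)**2 = 25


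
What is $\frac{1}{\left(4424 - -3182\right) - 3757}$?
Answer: $\frac{1}{3849} \approx 0.00025981$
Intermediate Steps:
$\frac{1}{\left(4424 - -3182\right) - 3757} = \frac{1}{\left(4424 + 3182\right) - 3757} = \frac{1}{7606 - 3757} = \frac{1}{3849}$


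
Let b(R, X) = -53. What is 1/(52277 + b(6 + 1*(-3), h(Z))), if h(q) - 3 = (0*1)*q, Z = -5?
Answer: 1/52224 ≈ 1.9148e-5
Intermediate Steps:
h(q) = 3 (h(q) = 3 + (0*1)*q = 3 + 0*q = 3 + 0 = 3)
1/(52277 + b(6 + 1*(-3), h(Z))) = 1/(52277 - 53) = 1/52224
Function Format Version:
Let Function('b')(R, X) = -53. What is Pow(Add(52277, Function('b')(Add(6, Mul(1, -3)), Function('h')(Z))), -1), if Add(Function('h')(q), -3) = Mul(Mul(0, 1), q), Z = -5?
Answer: Rational(1, 52224) ≈ 1.9148e-5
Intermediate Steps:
Function('h')(q) = 3 (Function('h')(q) = Add(3, Mul(Mul(0, 1), q)) = Add(3, Mul(0, q)) = Add(3, 0) = 3)
Pow(Add(52277, Function('b')(Add(6, Mul(1, -3)), Function('h')(Z))), -1) = Pow(Add(52277, -53), -1) = Pow(52224, -1) = Rational(1, 52224)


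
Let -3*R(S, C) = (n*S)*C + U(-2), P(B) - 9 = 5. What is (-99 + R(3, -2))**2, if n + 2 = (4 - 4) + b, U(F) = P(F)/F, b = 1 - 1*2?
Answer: 94864/9 ≈ 10540.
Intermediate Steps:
b = -1 (b = 1 - 2 = -1)
P(B) = 14 (P(B) = 9 + 5 = 14)
U(F) = 14/F
n = -3 (n = -2 + ((4 - 4) - 1) = -2 + (0 - 1) = -2 - 1 = -3)
R(S, C) = 7/3 + C*S (R(S, C) = -((-3*S)*C + 14/(-2))/3 = -(-3*C*S + 14*(-1/2))/3 = -(-3*C*S - 7)/3 = -(-7 - 3*C*S)/3 = 7/3 + C*S)
(-99 + R(3, -2))**2 = (-99 + (7/3 - 2*3))**2 = (-99 + (7/3 - 6))**2 = (-99 - 11/3)**2 = (-308/3)**2 = 94864/9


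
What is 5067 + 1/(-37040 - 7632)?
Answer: 226353023/44672 ≈ 5067.0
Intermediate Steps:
5067 + 1/(-37040 - 7632) = 5067 + 1/(-44672) = 5067 - 1/44672 = 226353023/44672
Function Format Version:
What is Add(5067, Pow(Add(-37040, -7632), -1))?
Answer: Rational(226353023, 44672) ≈ 5067.0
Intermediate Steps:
Add(5067, Pow(Add(-37040, -7632), -1)) = Add(5067, Pow(-44672, -1)) = Add(5067, Rational(-1, 44672)) = Rational(226353023, 44672)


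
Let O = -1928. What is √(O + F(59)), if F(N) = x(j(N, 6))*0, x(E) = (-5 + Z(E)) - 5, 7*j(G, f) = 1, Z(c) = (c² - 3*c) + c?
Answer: 2*I*√482 ≈ 43.909*I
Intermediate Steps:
Z(c) = c² - 2*c
j(G, f) = ⅐ (j(G, f) = (⅐)*1 = ⅐)
x(E) = -10 + E*(-2 + E) (x(E) = (-5 + E*(-2 + E)) - 5 = -10 + E*(-2 + E))
F(N) = 0 (F(N) = (-10 + (-2 + ⅐)/7)*0 = (-10 + (⅐)*(-13/7))*0 = (-10 - 13/49)*0 = -503/49*0 = 0)
√(O + F(59)) = √(-1928 + 0) = √(-1928) = 2*I*√482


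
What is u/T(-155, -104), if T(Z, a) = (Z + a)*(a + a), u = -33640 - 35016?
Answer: -613/481 ≈ -1.2744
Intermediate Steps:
u = -68656
T(Z, a) = 2*a*(Z + a) (T(Z, a) = (Z + a)*(2*a) = 2*a*(Z + a))
u/T(-155, -104) = -68656*(-1/(208*(-155 - 104))) = -68656/(2*(-104)*(-259)) = -68656/53872 = -68656*1/53872 = -613/481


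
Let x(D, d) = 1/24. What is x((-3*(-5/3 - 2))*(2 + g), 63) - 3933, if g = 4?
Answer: -94391/24 ≈ -3933.0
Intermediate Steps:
x(D, d) = 1/24
x((-3*(-5/3 - 2))*(2 + g), 63) - 3933 = 1/24 - 3933 = -94391/24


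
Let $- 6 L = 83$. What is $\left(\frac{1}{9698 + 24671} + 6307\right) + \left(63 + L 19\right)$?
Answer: $\frac{1259383273}{206214} \approx 6107.2$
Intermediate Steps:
$L = - \frac{83}{6}$ ($L = \left(- \frac{1}{6}\right) 83 = - \frac{83}{6} \approx -13.833$)
$\left(\frac{1}{9698 + 24671} + 6307\right) + \left(63 + L 19\right) = \left(\frac{1}{9698 + 24671} + 6307\right) + \left(63 - \frac{1577}{6}\right) = \left(\frac{1}{34369} + 6307\right) + \left(63 - \frac{1577}{6}\right) = \left(\frac{1}{34369} + 6307\right) - \frac{1199}{6} = \frac{216765284}{34369} - \frac{1199}{6} = \frac{1259383273}{206214}$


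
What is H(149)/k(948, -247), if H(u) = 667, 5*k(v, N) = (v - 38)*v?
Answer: 667/172536 ≈ 0.0038659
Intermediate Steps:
k(v, N) = v*(-38 + v)/5 (k(v, N) = ((v - 38)*v)/5 = ((-38 + v)*v)/5 = (v*(-38 + v))/5 = v*(-38 + v)/5)
H(149)/k(948, -247) = 667/(((⅕)*948*(-38 + 948))) = 667/(((⅕)*948*910)) = 667/172536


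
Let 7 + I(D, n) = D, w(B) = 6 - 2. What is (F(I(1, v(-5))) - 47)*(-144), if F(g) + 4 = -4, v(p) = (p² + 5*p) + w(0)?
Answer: 7920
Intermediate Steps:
w(B) = 4
v(p) = 4 + p² + 5*p (v(p) = (p² + 5*p) + 4 = 4 + p² + 5*p)
I(D, n) = -7 + D
F(g) = -8 (F(g) = -4 - 4 = -8)
(F(I(1, v(-5))) - 47)*(-144) = (-8 - 47)*(-144) = -55*(-144) = 7920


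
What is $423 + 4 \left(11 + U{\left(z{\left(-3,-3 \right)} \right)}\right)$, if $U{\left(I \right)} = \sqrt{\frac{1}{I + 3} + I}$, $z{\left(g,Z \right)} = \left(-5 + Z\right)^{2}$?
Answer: $467 + \frac{4 \sqrt{287363}}{67} \approx 499.0$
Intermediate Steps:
$U{\left(I \right)} = \sqrt{I + \frac{1}{3 + I}}$ ($U{\left(I \right)} = \sqrt{\frac{1}{3 + I} + I} = \sqrt{I + \frac{1}{3 + I}}$)
$423 + 4 \left(11 + U{\left(z{\left(-3,-3 \right)} \right)}\right) = 423 + 4 \left(11 + \sqrt{\frac{1 + \left(-5 - 3\right)^{2} \left(3 + \left(-5 - 3\right)^{2}\right)}{3 + \left(-5 - 3\right)^{2}}}\right) = 423 + 4 \left(11 + \sqrt{\frac{1 + \left(-8\right)^{2} \left(3 + \left(-8\right)^{2}\right)}{3 + \left(-8\right)^{2}}}\right) = 423 + 4 \left(11 + \sqrt{\frac{1 + 64 \left(3 + 64\right)}{3 + 64}}\right) = 423 + 4 \left(11 + \sqrt{\frac{1 + 64 \cdot 67}{67}}\right) = 423 + 4 \left(11 + \sqrt{\frac{1 + 4288}{67}}\right) = 423 + 4 \left(11 + \sqrt{\frac{1}{67} \cdot 4289}\right) = 423 + 4 \left(11 + \sqrt{\frac{4289}{67}}\right) = 423 + 4 \left(11 + \frac{\sqrt{287363}}{67}\right) = 423 + \left(44 + \frac{4 \sqrt{287363}}{67}\right) = 467 + \frac{4 \sqrt{287363}}{67}$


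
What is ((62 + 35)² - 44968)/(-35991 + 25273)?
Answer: 35559/10718 ≈ 3.3177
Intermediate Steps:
((62 + 35)² - 44968)/(-35991 + 25273) = (97² - 44968)/(-10718) = (9409 - 44968)*(-1/10718) = -35559*(-1/10718) = 35559/10718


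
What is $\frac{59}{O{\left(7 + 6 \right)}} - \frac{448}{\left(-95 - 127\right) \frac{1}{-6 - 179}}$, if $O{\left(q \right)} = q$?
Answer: $- \frac{14383}{39} \approx -368.79$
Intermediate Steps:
$\frac{59}{O{\left(7 + 6 \right)}} - \frac{448}{\left(-95 - 127\right) \frac{1}{-6 - 179}} = \frac{59}{7 + 6} - \frac{448}{\left(-95 - 127\right) \frac{1}{-6 - 179}} = \frac{59}{13} - \frac{448}{\left(-222\right) \frac{1}{-185}} = 59 \cdot \frac{1}{13} - \frac{448}{\left(-222\right) \left(- \frac{1}{185}\right)} = \frac{59}{13} - \frac{448}{\frac{6}{5}} = \frac{59}{13} - \frac{1120}{3} = - \frac{14383}{39}$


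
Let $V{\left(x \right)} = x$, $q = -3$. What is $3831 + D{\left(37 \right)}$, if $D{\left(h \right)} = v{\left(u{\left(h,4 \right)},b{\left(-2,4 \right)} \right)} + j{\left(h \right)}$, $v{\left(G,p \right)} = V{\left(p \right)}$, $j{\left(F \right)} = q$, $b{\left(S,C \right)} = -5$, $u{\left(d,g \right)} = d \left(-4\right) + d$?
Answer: $3823$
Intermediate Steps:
$u{\left(d,g \right)} = - 3 d$ ($u{\left(d,g \right)} = - 4 d + d = - 3 d$)
$j{\left(F \right)} = -3$
$v{\left(G,p \right)} = p$
$D{\left(h \right)} = -8$ ($D{\left(h \right)} = -5 - 3 = -8$)
$3831 + D{\left(37 \right)} = 3831 - 8 = 3823$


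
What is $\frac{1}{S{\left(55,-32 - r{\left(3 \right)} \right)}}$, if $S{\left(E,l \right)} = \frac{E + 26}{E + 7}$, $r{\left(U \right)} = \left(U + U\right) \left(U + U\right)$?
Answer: $\frac{62}{81} \approx 0.76543$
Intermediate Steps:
$r{\left(U \right)} = 4 U^{2}$ ($r{\left(U \right)} = 2 U 2 U = 4 U^{2}$)
$S{\left(E,l \right)} = \frac{26 + E}{7 + E}$
$\frac{1}{S{\left(55,-32 - r{\left(3 \right)} \right)}} = \frac{1}{\frac{1}{7 + 55} \left(26 + 55\right)} = \frac{1}{\frac{1}{62} \cdot 81} = \frac{1}{\frac{81}{62}} = \frac{62}{81}$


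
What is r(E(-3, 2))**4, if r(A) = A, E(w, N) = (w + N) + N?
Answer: 1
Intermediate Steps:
E(w, N) = w + 2*N (E(w, N) = (N + w) + N = w + 2*N)
r(E(-3, 2))**4 = (-3 + 2*2)**4 = (-3 + 4)**4 = 1**4 = 1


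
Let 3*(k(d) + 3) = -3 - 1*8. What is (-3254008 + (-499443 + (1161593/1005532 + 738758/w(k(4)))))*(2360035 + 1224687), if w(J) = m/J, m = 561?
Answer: -61025185322116337771/4524894 ≈ -1.3487e+13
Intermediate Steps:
k(d) = -20/3 (k(d) = -3 + (-3 - 1*8)/3 = -3 + (-3 - 8)/3 = -3 + (⅓)*(-11) = -3 - 11/3 = -20/3)
w(J) = 561/J
(-3254008 + (-499443 + (1161593/1005532 + 738758/w(k(4)))))*(2360035 + 1224687) = (-3254008 + (-499443 + (1161593/1005532 + 738758/((561/(-20/3))))))*(2360035 + 1224687) = (-3254008 + (-499443 + (1161593*(1/1005532) + 738758/((561*(-3/20))))))*3584722 = (-3254008 + (-499443 + (1161593/1005532 + 738758/(-1683/20))))*3584722 = (-3254008 + (-499443 + (1161593/1005532 + 738758*(-20/1683))))*3584722 = (-3254008 + (-499443 + (1161593/1005532 - 14775160/1683)))*3584722 = (-3254008 + (-499443 - 1350449202191/153846396))*3584722 = (-3254008 - 78187954759619/153846396)*3584722 = -578805358114787/153846396*3584722 = -61025185322116337771/4524894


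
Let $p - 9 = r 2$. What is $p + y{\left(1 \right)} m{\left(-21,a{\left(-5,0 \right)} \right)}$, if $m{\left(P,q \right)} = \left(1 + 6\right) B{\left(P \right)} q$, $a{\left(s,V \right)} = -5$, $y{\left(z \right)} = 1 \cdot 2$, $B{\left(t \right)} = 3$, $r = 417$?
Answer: $633$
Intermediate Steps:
$p = 843$ ($p = 9 + 417 \cdot 2 = 9 + 834 = 843$)
$y{\left(z \right)} = 2$
$m{\left(P,q \right)} = 21 q$ ($m{\left(P,q \right)} = \left(1 + 6\right) 3 q = 7 \cdot 3 q = 21 q$)
$p + y{\left(1 \right)} m{\left(-21,a{\left(-5,0 \right)} \right)} = 843 + 2 \cdot 21 \left(-5\right) = 843 + 2 \left(-105\right) = 843 - 210 = 633$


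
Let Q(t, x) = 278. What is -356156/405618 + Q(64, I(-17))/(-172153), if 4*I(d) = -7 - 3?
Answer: -30713042836/34914177777 ≈ -0.87967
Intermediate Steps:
I(d) = -5/2 (I(d) = (-7 - 3)/4 = (¼)*(-10) = -5/2)
-356156/405618 + Q(64, I(-17))/(-172153) = -356156/405618 + 278/(-172153) = -356156*1/405618 + 278*(-1/172153) = -178078/202809 - 278/172153 = -30713042836/34914177777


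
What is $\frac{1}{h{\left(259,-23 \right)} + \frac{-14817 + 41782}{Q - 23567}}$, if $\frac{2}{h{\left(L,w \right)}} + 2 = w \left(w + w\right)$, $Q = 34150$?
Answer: $\frac{5587824}{14248103} \approx 0.39218$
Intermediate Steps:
$h{\left(L,w \right)} = \frac{2}{-2 + 2 w^{2}}$ ($h{\left(L,w \right)} = \frac{2}{-2 + w \left(w + w\right)} = \frac{2}{-2 + w 2 w} = \frac{2}{-2 + 2 w^{2}}$)
$\frac{1}{h{\left(259,-23 \right)} + \frac{-14817 + 41782}{Q - 23567}} = \frac{1}{\frac{1}{-1 + \left(-23\right)^{2}} + \frac{-14817 + 41782}{34150 - 23567}} = \frac{1}{\frac{1}{-1 + 529} + \frac{26965}{10583}} = \frac{1}{\frac{1}{528} + 26965 \cdot \frac{1}{10583}} = \frac{1}{\frac{1}{528} + \frac{26965}{10583}} = \frac{1}{\frac{14248103}{5587824}} = \frac{5587824}{14248103}$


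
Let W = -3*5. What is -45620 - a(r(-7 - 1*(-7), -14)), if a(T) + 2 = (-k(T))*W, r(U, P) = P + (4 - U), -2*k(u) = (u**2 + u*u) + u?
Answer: -44193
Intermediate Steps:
k(u) = -u**2 - u/2 (k(u) = -((u**2 + u*u) + u)/2 = -((u**2 + u**2) + u)/2 = -(2*u**2 + u)/2 = -(u + 2*u**2)/2 = -u**2 - u/2)
W = -15
r(U, P) = 4 + P - U
a(T) = -2 - 15*T*(1/2 + T) (a(T) = -2 - (-1)*T*(1/2 + T)*(-15) = -2 + (T*(1/2 + T))*(-15) = -2 - 15*T*(1/2 + T))
-45620 - a(r(-7 - 1*(-7), -14)) = -45620 - (-2 - 15*(4 - 14 - (-7 - 1*(-7)))*(1 + 2*(4 - 14 - (-7 - 1*(-7))))/2) = -45620 - (-2 - 15*(4 - 14 - (-7 + 7))*(1 + 2*(4 - 14 - (-7 + 7)))/2) = -45620 - (-2 - 15*(4 - 14 - 1*0)*(1 + 2*(4 - 14 - 1*0))/2) = -45620 - (-2 - 15*(4 - 14 + 0)*(1 + 2*(4 - 14 + 0))/2) = -45620 - (-2 - 15/2*(-10)*(1 + 2*(-10))) = -45620 - (-2 - 15/2*(-10)*(1 - 20)) = -45620 - (-2 - 15/2*(-10)*(-19)) = -45620 - (-2 - 1425) = -45620 - 1*(-1427) = -45620 + 1427 = -44193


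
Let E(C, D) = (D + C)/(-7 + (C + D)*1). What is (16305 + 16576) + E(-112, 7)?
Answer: 526111/16 ≈ 32882.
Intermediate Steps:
E(C, D) = (C + D)/(-7 + C + D) (E(C, D) = (C + D)/(-7 + (C + D)) = (C + D)/(-7 + C + D))
(16305 + 16576) + E(-112, 7) = (16305 + 16576) + (-112 + 7)/(-7 - 112 + 7) = 32881 - 105/(-112) = 32881 - 1/112*(-105) = 32881 + 15/16 = 526111/16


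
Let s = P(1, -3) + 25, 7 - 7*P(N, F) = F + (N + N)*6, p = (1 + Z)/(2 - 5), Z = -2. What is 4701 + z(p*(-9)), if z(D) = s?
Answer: 33080/7 ≈ 4725.7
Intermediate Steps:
p = 1/3 (p = (1 - 2)/(2 - 5) = -1/(-3) = -1*(-1/3) = 1/3 ≈ 0.33333)
P(N, F) = 1 - 12*N/7 - F/7 (P(N, F) = 1 - (F + (N + N)*6)/7 = 1 - (F + (2*N)*6)/7 = 1 - (F + 12*N)/7 = 1 + (-12*N/7 - F/7) = 1 - 12*N/7 - F/7)
s = 173/7 (s = (1 - 12/7*1 - 1/7*(-3)) + 25 = (1 - 12/7 + 3/7) + 25 = -2/7 + 25 = 173/7 ≈ 24.714)
z(D) = 173/7
4701 + z(p*(-9)) = 4701 + 173/7 = 33080/7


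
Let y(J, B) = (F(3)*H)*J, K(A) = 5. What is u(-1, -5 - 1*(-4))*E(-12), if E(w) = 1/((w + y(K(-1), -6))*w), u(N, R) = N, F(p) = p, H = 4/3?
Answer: 1/96 ≈ 0.010417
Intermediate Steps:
H = 4/3 (H = 4*(⅓) = 4/3 ≈ 1.3333)
y(J, B) = 4*J (y(J, B) = (3*(4/3))*J = 4*J)
E(w) = 1/(w*(20 + w)) (E(w) = 1/((w + 4*5)*w) = 1/((w + 20)*w) = 1/((20 + w)*w) = 1/(w*(20 + w)))
u(-1, -5 - 1*(-4))*E(-12) = -1/((-12)*(20 - 12)) = -(-1)/(12*8) = -1*(-1/96) = 1/96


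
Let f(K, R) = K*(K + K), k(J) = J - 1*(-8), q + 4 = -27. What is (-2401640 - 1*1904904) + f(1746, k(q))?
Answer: 1790488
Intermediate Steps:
q = -31 (q = -4 - 27 = -31)
k(J) = 8 + J (k(J) = J + 8 = 8 + J)
f(K, R) = 2*K² (f(K, R) = K*(2*K) = 2*K²)
(-2401640 - 1*1904904) + f(1746, k(q)) = (-2401640 - 1*1904904) + 2*1746² = (-2401640 - 1904904) + 2*3048516 = -4306544 + 6097032 = 1790488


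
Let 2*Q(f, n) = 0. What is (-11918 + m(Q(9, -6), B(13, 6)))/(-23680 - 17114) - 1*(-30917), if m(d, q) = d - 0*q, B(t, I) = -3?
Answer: 630620008/20397 ≈ 30917.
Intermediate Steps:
Q(f, n) = 0 (Q(f, n) = (½)*0 = 0)
m(d, q) = d (m(d, q) = d - 1*0 = d + 0 = d)
(-11918 + m(Q(9, -6), B(13, 6)))/(-23680 - 17114) - 1*(-30917) = (-11918 + 0)/(-23680 - 17114) - 1*(-30917) = -11918/(-40794) + 30917 = -11918*(-1/40794) + 30917 = 5959/20397 + 30917 = 630620008/20397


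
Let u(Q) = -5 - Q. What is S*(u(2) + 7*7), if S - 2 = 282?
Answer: 11928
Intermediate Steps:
S = 284 (S = 2 + 282 = 284)
S*(u(2) + 7*7) = 284*((-5 - 1*2) + 7*7) = 284*((-5 - 2) + 49) = 284*(-7 + 49) = 284*42 = 11928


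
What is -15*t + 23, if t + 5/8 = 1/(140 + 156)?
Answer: 1196/37 ≈ 32.324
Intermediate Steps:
t = -23/37 (t = -5/8 + 1/(140 + 156) = -5/8 + 1/296 = -23/37 ≈ -0.62162)
-15*t + 23 = -15*(-23/37) + 23 = 345/37 + 23 = 1196/37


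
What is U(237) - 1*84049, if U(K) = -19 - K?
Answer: -84305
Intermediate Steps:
U(237) - 1*84049 = (-19 - 1*237) - 1*84049 = (-19 - 237) - 84049 = -256 - 84049 = -84305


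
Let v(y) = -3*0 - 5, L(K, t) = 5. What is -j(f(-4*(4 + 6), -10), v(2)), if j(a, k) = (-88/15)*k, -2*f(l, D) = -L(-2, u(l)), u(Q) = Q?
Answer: -88/3 ≈ -29.333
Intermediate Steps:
v(y) = -5 (v(y) = 0 - 5 = -5)
f(l, D) = 5/2 (f(l, D) = -(-1)*5/2 = -½*(-5) = 5/2)
j(a, k) = -88*k/15 (j(a, k) = (-88*1/15)*k = -88*k/15)
-j(f(-4*(4 + 6), -10), v(2)) = -(-88)*(-5)/15 = -1*88/3 = -88/3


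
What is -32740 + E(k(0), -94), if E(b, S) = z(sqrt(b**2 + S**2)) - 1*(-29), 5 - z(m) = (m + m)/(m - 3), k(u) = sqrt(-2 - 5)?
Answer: -16026921/490 - 3*sqrt(109)/490 ≈ -32708.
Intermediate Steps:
k(u) = I*sqrt(7) (k(u) = sqrt(-7) = I*sqrt(7))
z(m) = 5 - 2*m/(-3 + m) (z(m) = 5 - (m + m)/(m - 3) = 5 - 2*m/(-3 + m))
E(b, S) = 29 + 3*(-5 + sqrt(S**2 + b**2))/(-3 + sqrt(S**2 + b**2)) (E(b, S) = 3*(-5 + sqrt(b**2 + S**2))/(-3 + sqrt(b**2 + S**2)) - 1*(-29) = 3*(-5 + sqrt(S**2 + b**2))/(-3 + sqrt(S**2 + b**2)) + 29 = 29 + 3*(-5 + sqrt(S**2 + b**2))/(-3 + sqrt(S**2 + b**2)))
-32740 + E(k(0), -94) = -32740 + 2*(-51 + 16*sqrt((-94)**2 + (I*sqrt(7))**2))/(-3 + sqrt((-94)**2 + (I*sqrt(7))**2)) = -32740 + 2*(-51 + 16*sqrt(8836 - 7))/(-3 + sqrt(8836 - 7)) = -32740 + 2*(-51 + 16*sqrt(8829))/(-3 + sqrt(8829)) = -32740 + 2*(-51 + 16*(9*sqrt(109)))/(-3 + 9*sqrt(109)) = -32740 + 2*(-51 + 144*sqrt(109))/(-3 + 9*sqrt(109))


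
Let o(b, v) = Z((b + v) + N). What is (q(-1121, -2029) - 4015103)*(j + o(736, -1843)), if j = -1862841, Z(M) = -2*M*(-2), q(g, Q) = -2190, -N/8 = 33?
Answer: 7505608944225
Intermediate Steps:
N = -264 (N = -8*33 = -264)
Z(M) = 4*M
o(b, v) = -1056 + 4*b + 4*v (o(b, v) = 4*((b + v) - 264) = 4*(-264 + b + v) = -1056 + 4*b + 4*v)
(q(-1121, -2029) - 4015103)*(j + o(736, -1843)) = (-2190 - 4015103)*(-1862841 + (-1056 + 4*736 + 4*(-1843))) = -4017293*(-1862841 + (-1056 + 2944 - 7372)) = -4017293*(-1862841 - 5484) = -4017293*(-1868325) = 7505608944225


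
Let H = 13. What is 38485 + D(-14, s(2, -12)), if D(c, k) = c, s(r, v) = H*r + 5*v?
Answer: 38471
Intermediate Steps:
s(r, v) = 5*v + 13*r (s(r, v) = 13*r + 5*v = 5*v + 13*r)
38485 + D(-14, s(2, -12)) = 38485 - 14 = 38471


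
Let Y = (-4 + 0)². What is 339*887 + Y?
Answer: 300709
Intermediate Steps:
Y = 16 (Y = (-4)² = 16)
339*887 + Y = 339*887 + 16 = 300693 + 16 = 300709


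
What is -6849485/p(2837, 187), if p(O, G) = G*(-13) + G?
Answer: 6849485/2244 ≈ 3052.4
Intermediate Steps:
p(O, G) = -12*G (p(O, G) = -13*G + G = -12*G)
-6849485/p(2837, 187) = -6849485/((-12*187)) = -6849485/(-2244) = -6849485*(-1/2244) = 6849485/2244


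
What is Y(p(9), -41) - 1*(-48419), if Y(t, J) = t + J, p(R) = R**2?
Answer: 48459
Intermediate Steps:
Y(t, J) = J + t
Y(p(9), -41) - 1*(-48419) = (-41 + 9**2) - 1*(-48419) = (-41 + 81) + 48419 = 40 + 48419 = 48459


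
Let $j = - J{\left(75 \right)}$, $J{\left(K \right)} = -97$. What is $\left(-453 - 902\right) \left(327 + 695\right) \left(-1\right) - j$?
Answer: $1384713$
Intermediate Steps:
$j = 97$ ($j = \left(-1\right) \left(-97\right) = 97$)
$\left(-453 - 902\right) \left(327 + 695\right) \left(-1\right) - j = \left(-453 - 902\right) \left(327 + 695\right) \left(-1\right) - 97 = \left(-1355\right) 1022 \left(-1\right) - 97 = \left(-1384810\right) \left(-1\right) - 97 = 1384810 - 97 = 1384713$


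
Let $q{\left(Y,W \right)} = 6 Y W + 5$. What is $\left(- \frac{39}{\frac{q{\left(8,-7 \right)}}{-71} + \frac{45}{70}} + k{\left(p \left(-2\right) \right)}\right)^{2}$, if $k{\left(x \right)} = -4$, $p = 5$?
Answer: $\frac{3582980164}{27804529} \approx 128.86$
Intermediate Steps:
$q{\left(Y,W \right)} = 5 + 6 W Y$ ($q{\left(Y,W \right)} = 6 W Y + 5 = 5 + 6 W Y$)
$\left(- \frac{39}{\frac{q{\left(8,-7 \right)}}{-71} + \frac{45}{70}} + k{\left(p \left(-2\right) \right)}\right)^{2} = \left(- \frac{39}{\frac{5 + 6 \left(-7\right) 8}{-71} + \frac{45}{70}} - 4\right)^{2} = \left(- \frac{39}{\left(5 - 336\right) \left(- \frac{1}{71}\right) + 45 \cdot \frac{1}{70}} - 4\right)^{2} = \left(- \frac{39}{\left(-331\right) \left(- \frac{1}{71}\right) + \frac{9}{14}} - 4\right)^{2} = \left(- \frac{39}{\frac{331}{71} + \frac{9}{14}} - 4\right)^{2} = \left(- \frac{39}{\frac{5273}{994}} - 4\right)^{2} = \left(\left(-39\right) \frac{994}{5273} - 4\right)^{2} = \left(- \frac{38766}{5273} - 4\right)^{2} = \left(- \frac{59858}{5273}\right)^{2} = \frac{3582980164}{27804529}$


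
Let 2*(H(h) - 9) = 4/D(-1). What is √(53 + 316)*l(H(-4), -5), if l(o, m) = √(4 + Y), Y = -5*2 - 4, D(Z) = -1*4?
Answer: 3*I*√410 ≈ 60.745*I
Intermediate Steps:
D(Z) = -4
Y = -14 (Y = -10 - 4 = -14)
H(h) = 17/2 (H(h) = 9 + (4/(-4))/2 = 9 + (4*(-¼))/2 = 9 + (½)*(-1) = 9 - ½ = 17/2)
l(o, m) = I*√10 (l(o, m) = √(4 - 14) = √(-10) = I*√10)
√(53 + 316)*l(H(-4), -5) = √(53 + 316)*(I*√10) = √369*(I*√10) = (3*√41)*(I*√10) = 3*I*√410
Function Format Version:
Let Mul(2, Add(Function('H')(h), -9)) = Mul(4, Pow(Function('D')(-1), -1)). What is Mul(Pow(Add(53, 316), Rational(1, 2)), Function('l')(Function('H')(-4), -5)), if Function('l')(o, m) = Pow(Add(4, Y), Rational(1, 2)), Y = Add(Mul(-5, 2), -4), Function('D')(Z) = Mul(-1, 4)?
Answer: Mul(3, I, Pow(410, Rational(1, 2))) ≈ Mul(60.745, I)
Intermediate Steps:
Function('D')(Z) = -4
Y = -14 (Y = Add(-10, -4) = -14)
Function('H')(h) = Rational(17, 2) (Function('H')(h) = Add(9, Mul(Rational(1, 2), Mul(4, Pow(-4, -1)))) = Add(9, Mul(Rational(1, 2), Mul(4, Rational(-1, 4)))) = Add(9, Mul(Rational(1, 2), -1)) = Add(9, Rational(-1, 2)) = Rational(17, 2))
Function('l')(o, m) = Mul(I, Pow(10, Rational(1, 2))) (Function('l')(o, m) = Pow(Add(4, -14), Rational(1, 2)) = Pow(-10, Rational(1, 2)) = Mul(I, Pow(10, Rational(1, 2))))
Mul(Pow(Add(53, 316), Rational(1, 2)), Function('l')(Function('H')(-4), -5)) = Mul(Pow(Add(53, 316), Rational(1, 2)), Mul(I, Pow(10, Rational(1, 2)))) = Mul(Pow(369, Rational(1, 2)), Mul(I, Pow(10, Rational(1, 2)))) = Mul(Mul(3, Pow(41, Rational(1, 2))), Mul(I, Pow(10, Rational(1, 2)))) = Mul(3, I, Pow(410, Rational(1, 2)))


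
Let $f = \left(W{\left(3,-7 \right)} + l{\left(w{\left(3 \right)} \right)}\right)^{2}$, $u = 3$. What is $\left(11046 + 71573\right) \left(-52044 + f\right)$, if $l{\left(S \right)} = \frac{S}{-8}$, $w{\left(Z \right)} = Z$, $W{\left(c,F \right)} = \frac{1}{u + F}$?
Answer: $- \frac{275186621629}{64} \approx -4.2998 \cdot 10^{9}$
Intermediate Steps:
$W{\left(c,F \right)} = \frac{1}{3 + F}$
$l{\left(S \right)} = - \frac{S}{8}$ ($l{\left(S \right)} = S \left(- \frac{1}{8}\right) = - \frac{S}{8}$)
$f = \frac{25}{64}$ ($f = \left(\frac{1}{3 - 7} - \frac{3}{8}\right)^{2} = \left(\frac{1}{-4} - \frac{3}{8}\right)^{2} = \left(- \frac{1}{4} - \frac{3}{8}\right)^{2} = \left(- \frac{5}{8}\right)^{2} = \frac{25}{64} \approx 0.39063$)
$\left(11046 + 71573\right) \left(-52044 + f\right) = \left(11046 + 71573\right) \left(-52044 + \frac{25}{64}\right) = 82619 \left(- \frac{3330791}{64}\right) = - \frac{275186621629}{64}$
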